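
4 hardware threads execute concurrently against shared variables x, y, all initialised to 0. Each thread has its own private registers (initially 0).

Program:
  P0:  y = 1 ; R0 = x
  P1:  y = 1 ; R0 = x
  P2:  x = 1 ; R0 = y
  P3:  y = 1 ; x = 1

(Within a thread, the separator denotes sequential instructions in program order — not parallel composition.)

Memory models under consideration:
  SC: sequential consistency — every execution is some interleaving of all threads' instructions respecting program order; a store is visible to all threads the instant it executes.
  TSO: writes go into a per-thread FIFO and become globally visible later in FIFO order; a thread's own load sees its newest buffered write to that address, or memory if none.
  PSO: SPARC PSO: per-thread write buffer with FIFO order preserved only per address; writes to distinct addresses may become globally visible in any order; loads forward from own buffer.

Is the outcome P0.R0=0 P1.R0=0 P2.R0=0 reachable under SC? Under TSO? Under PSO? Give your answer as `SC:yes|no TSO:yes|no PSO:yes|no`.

outcome vector order: (P0.R0,P1.R0,P2.R0)
[SC] allowed = {001; 011; 101; 110; 111}
[TSO] allowed = {000; 001; 010; 011; 100; 101; 110; 111}
[PSO] allowed = {000; 001; 010; 011; 100; 101; 110; 111}
target 000 ∈ {TSO,PSO}

SC:no TSO:yes PSO:yes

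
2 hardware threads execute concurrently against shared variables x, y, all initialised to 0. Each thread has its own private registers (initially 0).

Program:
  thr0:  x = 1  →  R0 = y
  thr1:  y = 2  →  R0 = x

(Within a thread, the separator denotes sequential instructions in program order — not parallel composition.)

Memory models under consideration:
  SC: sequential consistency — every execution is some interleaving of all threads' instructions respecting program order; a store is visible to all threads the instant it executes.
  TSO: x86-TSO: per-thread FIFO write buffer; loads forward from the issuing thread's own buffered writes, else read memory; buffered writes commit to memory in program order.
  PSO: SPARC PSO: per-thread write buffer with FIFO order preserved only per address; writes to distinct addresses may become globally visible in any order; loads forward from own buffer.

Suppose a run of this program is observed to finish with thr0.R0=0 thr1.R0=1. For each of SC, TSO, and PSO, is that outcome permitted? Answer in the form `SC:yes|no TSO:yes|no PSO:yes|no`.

outcome vector order: (thr0.R0,thr1.R0)
SC (3): <0 1>; <2 0>; <2 1>
TSO (4): <0 0>; <0 1>; <2 0>; <2 1>
PSO (4): <0 0>; <0 1>; <2 0>; <2 1>
target <0 1> ∈ {SC,TSO,PSO}

SC:yes TSO:yes PSO:yes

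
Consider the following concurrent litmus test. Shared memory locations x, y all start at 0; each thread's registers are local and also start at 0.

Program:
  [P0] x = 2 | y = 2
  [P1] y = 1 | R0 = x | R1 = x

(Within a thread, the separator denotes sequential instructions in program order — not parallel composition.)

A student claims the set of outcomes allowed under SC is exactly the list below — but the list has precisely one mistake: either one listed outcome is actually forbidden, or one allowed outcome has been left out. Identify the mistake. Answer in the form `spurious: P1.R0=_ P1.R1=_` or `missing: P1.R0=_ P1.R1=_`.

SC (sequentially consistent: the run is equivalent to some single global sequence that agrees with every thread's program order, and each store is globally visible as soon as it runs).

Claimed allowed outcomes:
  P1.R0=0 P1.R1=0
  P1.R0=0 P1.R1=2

outcome vector order: (P1.R0,P1.R1)
SC (3): 00, 02, 22
SC∖claimed = {22}

missing: P1.R0=2 P1.R1=2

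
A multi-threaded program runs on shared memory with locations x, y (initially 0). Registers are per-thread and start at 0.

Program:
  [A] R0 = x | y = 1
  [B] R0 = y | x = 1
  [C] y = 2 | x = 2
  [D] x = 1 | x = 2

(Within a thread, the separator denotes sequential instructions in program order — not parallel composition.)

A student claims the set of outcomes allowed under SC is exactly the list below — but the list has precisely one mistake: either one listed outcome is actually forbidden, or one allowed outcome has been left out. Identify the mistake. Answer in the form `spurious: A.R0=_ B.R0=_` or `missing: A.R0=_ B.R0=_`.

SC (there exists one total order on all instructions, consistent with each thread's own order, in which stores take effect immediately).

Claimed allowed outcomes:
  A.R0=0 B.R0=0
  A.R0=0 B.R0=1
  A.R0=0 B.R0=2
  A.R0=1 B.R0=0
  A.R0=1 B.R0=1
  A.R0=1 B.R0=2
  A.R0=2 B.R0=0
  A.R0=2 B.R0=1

missing: A.R0=2 B.R0=2

outcome vector order: (A.R0,B.R0)
SC (9): (0,0), (0,1), (0,2), (1,0), (1,1), (1,2), (2,0), (2,1), (2,2)
SC∖claimed = {(2,2)}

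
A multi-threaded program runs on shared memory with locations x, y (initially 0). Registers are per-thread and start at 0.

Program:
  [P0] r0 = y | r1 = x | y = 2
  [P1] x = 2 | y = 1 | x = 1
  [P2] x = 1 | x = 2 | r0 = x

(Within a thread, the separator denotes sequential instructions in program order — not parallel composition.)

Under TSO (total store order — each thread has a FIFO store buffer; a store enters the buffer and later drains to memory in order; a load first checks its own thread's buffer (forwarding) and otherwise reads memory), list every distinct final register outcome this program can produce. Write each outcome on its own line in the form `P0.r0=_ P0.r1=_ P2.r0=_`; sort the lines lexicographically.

P0.r0=0 P0.r1=0 P2.r0=1
P0.r0=0 P0.r1=0 P2.r0=2
P0.r0=0 P0.r1=1 P2.r0=1
P0.r0=0 P0.r1=1 P2.r0=2
P0.r0=0 P0.r1=2 P2.r0=1
P0.r0=0 P0.r1=2 P2.r0=2
P0.r0=1 P0.r1=1 P2.r0=1
P0.r0=1 P0.r1=1 P2.r0=2
P0.r0=1 P0.r1=2 P2.r0=1
P0.r0=1 P0.r1=2 P2.r0=2

outcome vector order: (P0.r0,P0.r1,P2.r0)
|TSO outcomes| = 10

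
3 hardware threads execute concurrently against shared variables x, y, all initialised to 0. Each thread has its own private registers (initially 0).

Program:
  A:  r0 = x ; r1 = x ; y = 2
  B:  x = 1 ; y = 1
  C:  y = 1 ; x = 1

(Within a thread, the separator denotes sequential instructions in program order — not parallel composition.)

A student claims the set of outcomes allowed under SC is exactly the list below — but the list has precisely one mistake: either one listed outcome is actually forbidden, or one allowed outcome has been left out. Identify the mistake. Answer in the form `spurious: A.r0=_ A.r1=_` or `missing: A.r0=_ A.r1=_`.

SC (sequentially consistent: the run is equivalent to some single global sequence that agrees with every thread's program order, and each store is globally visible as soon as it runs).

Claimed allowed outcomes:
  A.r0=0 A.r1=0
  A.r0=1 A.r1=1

missing: A.r0=0 A.r1=1

outcome vector order: (A.r0,A.r1)
SC: 3 outcomes — {00; 01; 11}
SC∖claimed = {01}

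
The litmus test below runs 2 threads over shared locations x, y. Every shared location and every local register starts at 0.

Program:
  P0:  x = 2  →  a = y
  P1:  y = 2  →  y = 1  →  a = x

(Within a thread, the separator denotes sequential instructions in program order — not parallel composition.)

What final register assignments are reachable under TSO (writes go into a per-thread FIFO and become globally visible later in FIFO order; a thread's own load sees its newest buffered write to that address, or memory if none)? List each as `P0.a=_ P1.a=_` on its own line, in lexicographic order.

P0.a=0 P1.a=0
P0.a=0 P1.a=2
P0.a=1 P1.a=0
P0.a=1 P1.a=2
P0.a=2 P1.a=0
P0.a=2 P1.a=2

outcome vector order: (P0.a,P1.a)
|TSO outcomes| = 6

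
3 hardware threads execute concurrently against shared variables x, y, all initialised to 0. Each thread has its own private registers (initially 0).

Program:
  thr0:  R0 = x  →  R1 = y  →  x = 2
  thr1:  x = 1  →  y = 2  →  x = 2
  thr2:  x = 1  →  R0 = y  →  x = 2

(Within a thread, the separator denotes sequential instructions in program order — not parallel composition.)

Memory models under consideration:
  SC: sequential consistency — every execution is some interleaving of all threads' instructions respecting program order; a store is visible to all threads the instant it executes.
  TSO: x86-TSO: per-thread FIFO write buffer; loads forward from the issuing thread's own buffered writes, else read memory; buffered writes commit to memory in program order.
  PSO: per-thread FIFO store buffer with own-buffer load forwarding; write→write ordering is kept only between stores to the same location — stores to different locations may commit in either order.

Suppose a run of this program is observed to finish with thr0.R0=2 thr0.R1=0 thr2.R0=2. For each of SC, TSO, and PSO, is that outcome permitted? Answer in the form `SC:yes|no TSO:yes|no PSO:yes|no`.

SC:no TSO:no PSO:yes

outcome vector order: (thr0.R0,thr0.R1,thr2.R0)
SC: 11 outcomes — {<0 0 0>; <0 0 2>; <0 2 0>; <0 2 2>; <1 0 0>; <1 0 2>; <1 2 0>; <1 2 2>; <2 0 0>; <2 2 0>; <2 2 2>}
TSO: 11 outcomes — {<0 0 0>; <0 0 2>; <0 2 0>; <0 2 2>; <1 0 0>; <1 0 2>; <1 2 0>; <1 2 2>; <2 0 0>; <2 2 0>; <2 2 2>}
PSO: 12 outcomes — {<0 0 0>; <0 0 2>; <0 2 0>; <0 2 2>; <1 0 0>; <1 0 2>; <1 2 0>; <1 2 2>; <2 0 0>; <2 0 2>; <2 2 0>; <2 2 2>}
target <2 0 2> ∈ {PSO}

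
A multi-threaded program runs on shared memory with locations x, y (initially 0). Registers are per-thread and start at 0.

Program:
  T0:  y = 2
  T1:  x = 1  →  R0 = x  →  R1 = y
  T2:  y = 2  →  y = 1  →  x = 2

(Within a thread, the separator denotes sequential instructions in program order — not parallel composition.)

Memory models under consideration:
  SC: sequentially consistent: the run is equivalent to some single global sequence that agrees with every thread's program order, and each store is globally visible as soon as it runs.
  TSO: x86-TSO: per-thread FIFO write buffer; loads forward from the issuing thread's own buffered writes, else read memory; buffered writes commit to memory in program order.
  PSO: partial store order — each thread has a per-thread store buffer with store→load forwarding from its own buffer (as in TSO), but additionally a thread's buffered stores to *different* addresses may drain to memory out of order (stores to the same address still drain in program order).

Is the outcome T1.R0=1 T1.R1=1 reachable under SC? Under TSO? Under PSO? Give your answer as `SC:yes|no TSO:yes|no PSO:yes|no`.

SC:yes TSO:yes PSO:yes

outcome vector order: (T1.R0,T1.R1)
SC: 5 outcomes — {10, 11, 12, 21, 22}
TSO: 5 outcomes — {10, 11, 12, 21, 22}
PSO: 6 outcomes — {10, 11, 12, 20, 21, 22}
target 11 ∈ {SC,TSO,PSO}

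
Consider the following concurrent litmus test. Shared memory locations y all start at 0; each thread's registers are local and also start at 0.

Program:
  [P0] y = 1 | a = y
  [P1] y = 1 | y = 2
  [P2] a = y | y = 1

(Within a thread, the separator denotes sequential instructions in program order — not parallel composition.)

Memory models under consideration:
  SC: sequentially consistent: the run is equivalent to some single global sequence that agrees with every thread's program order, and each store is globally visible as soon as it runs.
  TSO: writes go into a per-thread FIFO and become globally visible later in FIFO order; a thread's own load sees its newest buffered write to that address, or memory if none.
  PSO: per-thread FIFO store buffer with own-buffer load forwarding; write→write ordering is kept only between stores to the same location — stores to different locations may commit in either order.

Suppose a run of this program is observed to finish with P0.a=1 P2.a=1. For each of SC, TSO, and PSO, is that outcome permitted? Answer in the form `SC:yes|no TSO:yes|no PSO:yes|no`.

outcome vector order: (P0.a,P2.a)
[SC] allowed = {<1 0>, <1 1>, <1 2>, <2 0>, <2 1>, <2 2>}
[TSO] allowed = {<1 0>, <1 1>, <1 2>, <2 0>, <2 1>, <2 2>}
[PSO] allowed = {<1 0>, <1 1>, <1 2>, <2 0>, <2 1>, <2 2>}
target <1 1> ∈ {SC,TSO,PSO}

SC:yes TSO:yes PSO:yes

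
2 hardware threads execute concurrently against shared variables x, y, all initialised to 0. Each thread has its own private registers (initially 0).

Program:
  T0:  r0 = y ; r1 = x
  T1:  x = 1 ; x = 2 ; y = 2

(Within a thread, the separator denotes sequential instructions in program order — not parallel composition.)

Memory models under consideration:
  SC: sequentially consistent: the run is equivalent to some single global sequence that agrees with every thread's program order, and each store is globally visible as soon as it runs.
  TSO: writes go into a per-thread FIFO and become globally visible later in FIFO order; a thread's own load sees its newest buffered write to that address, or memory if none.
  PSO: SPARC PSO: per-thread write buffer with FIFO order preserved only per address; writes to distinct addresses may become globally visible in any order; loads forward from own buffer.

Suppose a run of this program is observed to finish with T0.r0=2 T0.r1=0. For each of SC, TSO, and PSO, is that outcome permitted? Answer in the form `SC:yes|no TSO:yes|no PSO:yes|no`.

SC:no TSO:no PSO:yes

outcome vector order: (T0.r0,T0.r1)
SC: 4 outcomes — {<0 0>; <0 1>; <0 2>; <2 2>}
TSO: 4 outcomes — {<0 0>; <0 1>; <0 2>; <2 2>}
PSO: 6 outcomes — {<0 0>; <0 1>; <0 2>; <2 0>; <2 1>; <2 2>}
target <2 0> ∈ {PSO}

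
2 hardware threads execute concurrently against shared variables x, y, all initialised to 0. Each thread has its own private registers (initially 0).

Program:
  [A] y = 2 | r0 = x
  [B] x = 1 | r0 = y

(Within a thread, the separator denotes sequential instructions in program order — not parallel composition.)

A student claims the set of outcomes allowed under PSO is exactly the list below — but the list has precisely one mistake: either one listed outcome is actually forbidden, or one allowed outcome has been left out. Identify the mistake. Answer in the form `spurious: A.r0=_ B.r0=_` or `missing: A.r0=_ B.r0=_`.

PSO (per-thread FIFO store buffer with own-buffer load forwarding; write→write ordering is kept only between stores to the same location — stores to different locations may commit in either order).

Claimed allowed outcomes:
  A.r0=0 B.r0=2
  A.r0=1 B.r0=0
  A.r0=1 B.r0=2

missing: A.r0=0 B.r0=0

outcome vector order: (A.r0,B.r0)
[PSO] allowed = {<0 0>, <0 2>, <1 0>, <1 2>}
PSO∖claimed = {<0 0>}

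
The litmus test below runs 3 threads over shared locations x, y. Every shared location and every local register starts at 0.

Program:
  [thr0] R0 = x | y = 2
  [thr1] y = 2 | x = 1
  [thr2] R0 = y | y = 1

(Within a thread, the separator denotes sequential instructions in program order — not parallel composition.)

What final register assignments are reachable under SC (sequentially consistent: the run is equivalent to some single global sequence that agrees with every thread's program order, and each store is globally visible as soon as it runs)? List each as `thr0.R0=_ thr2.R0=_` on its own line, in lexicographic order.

outcome vector order: (thr0.R0,thr2.R0)
|SC outcomes| = 4

thr0.R0=0 thr2.R0=0
thr0.R0=0 thr2.R0=2
thr0.R0=1 thr2.R0=0
thr0.R0=1 thr2.R0=2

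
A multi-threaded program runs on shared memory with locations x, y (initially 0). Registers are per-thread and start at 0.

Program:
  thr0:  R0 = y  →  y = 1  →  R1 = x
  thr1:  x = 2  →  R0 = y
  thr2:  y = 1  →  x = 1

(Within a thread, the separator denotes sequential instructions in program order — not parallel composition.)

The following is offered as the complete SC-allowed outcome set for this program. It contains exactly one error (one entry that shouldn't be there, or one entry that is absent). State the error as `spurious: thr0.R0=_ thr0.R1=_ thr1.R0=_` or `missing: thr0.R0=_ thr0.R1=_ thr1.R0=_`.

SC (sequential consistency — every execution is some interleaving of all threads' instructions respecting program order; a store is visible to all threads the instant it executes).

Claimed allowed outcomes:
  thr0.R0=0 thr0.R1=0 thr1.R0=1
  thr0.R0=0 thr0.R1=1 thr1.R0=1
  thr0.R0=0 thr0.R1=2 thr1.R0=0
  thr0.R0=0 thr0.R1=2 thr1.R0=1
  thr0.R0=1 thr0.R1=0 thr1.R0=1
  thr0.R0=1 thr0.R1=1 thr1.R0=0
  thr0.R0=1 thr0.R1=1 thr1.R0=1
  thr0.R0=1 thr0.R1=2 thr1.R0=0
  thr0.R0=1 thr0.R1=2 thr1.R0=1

outcome vector order: (thr0.R0,thr0.R1,thr1.R0)
SC (10): 001, 010, 011, 020, 021, 101, 110, 111, 120, 121
SC∖claimed = {010}

missing: thr0.R0=0 thr0.R1=1 thr1.R0=0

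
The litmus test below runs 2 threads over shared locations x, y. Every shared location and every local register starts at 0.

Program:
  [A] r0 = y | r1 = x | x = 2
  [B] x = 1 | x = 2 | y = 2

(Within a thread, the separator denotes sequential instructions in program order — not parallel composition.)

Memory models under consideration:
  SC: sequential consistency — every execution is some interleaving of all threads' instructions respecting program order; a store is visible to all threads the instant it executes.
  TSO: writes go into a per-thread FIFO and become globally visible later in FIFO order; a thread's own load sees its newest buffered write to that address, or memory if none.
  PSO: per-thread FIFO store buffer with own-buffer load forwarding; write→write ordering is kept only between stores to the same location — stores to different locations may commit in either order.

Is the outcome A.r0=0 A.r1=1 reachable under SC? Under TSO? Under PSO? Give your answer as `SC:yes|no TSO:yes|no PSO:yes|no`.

outcome vector order: (A.r0,A.r1)
under SC → 00, 01, 02, 22
under TSO → 00, 01, 02, 22
under PSO → 00, 01, 02, 20, 21, 22
target 01 ∈ {SC,TSO,PSO}

SC:yes TSO:yes PSO:yes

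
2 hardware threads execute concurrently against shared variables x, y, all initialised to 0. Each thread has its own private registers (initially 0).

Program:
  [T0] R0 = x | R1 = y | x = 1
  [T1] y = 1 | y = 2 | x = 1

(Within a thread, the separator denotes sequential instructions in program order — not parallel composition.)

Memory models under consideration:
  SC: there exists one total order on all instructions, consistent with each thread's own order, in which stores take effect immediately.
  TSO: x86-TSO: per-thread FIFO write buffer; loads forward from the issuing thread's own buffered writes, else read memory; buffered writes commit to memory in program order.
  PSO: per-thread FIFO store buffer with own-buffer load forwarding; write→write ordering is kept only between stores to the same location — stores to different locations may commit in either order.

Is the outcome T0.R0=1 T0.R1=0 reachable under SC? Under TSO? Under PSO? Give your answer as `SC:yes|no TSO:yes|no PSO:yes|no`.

SC:no TSO:no PSO:yes

outcome vector order: (T0.R0,T0.R1)
[SC] allowed = {0/0 0/1 0/2 1/2}
[TSO] allowed = {0/0 0/1 0/2 1/2}
[PSO] allowed = {0/0 0/1 0/2 1/0 1/1 1/2}
target 1/0 ∈ {PSO}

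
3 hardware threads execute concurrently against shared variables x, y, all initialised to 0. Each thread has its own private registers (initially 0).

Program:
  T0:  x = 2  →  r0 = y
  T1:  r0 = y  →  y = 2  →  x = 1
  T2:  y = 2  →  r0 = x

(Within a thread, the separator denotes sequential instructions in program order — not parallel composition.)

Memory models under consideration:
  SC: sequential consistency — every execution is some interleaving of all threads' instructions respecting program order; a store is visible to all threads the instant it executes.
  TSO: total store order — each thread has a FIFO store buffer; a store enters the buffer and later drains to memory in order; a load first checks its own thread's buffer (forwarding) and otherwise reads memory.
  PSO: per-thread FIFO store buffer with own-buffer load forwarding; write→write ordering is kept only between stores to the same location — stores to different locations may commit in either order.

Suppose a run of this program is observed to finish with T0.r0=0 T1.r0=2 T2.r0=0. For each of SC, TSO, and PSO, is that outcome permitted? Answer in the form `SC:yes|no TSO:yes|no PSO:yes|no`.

SC:no TSO:yes PSO:yes

outcome vector order: (T0.r0,T1.r0,T2.r0)
under SC → 0/0/1 0/0/2 0/2/1 0/2/2 2/0/0 2/0/1 2/0/2 2/2/0 2/2/1 2/2/2
under TSO → 0/0/0 0/0/1 0/0/2 0/2/0 0/2/1 0/2/2 2/0/0 2/0/1 2/0/2 2/2/0 2/2/1 2/2/2
under PSO → 0/0/0 0/0/1 0/0/2 0/2/0 0/2/1 0/2/2 2/0/0 2/0/1 2/0/2 2/2/0 2/2/1 2/2/2
target 0/2/0 ∈ {TSO,PSO}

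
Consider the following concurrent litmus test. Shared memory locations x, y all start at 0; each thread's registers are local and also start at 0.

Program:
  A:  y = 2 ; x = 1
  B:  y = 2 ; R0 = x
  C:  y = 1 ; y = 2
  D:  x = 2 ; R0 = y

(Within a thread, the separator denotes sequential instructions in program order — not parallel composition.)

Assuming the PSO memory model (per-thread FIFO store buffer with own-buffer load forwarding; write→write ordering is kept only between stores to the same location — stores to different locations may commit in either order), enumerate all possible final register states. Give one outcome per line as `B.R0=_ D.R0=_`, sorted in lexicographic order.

outcome vector order: (B.R0,D.R0)
|PSO outcomes| = 9

B.R0=0 D.R0=0
B.R0=0 D.R0=1
B.R0=0 D.R0=2
B.R0=1 D.R0=0
B.R0=1 D.R0=1
B.R0=1 D.R0=2
B.R0=2 D.R0=0
B.R0=2 D.R0=1
B.R0=2 D.R0=2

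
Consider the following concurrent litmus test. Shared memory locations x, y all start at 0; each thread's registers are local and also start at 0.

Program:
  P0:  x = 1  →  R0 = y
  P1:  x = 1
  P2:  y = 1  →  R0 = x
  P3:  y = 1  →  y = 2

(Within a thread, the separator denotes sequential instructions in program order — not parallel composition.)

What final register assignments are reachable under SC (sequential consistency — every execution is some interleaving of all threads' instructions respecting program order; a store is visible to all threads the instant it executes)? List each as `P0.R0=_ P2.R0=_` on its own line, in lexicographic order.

P0.R0=0 P2.R0=1
P0.R0=1 P2.R0=0
P0.R0=1 P2.R0=1
P0.R0=2 P2.R0=0
P0.R0=2 P2.R0=1

outcome vector order: (P0.R0,P2.R0)
|SC outcomes| = 5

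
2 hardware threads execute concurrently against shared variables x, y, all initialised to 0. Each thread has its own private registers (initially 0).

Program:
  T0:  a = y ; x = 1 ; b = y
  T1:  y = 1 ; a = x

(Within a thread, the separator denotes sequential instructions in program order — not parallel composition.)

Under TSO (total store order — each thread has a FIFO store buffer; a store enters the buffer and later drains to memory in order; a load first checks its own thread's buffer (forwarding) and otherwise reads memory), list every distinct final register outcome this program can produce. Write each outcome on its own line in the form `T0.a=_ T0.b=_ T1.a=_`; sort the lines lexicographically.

outcome vector order: (T0.a,T0.b,T1.a)
|TSO outcomes| = 6

T0.a=0 T0.b=0 T1.a=0
T0.a=0 T0.b=0 T1.a=1
T0.a=0 T0.b=1 T1.a=0
T0.a=0 T0.b=1 T1.a=1
T0.a=1 T0.b=1 T1.a=0
T0.a=1 T0.b=1 T1.a=1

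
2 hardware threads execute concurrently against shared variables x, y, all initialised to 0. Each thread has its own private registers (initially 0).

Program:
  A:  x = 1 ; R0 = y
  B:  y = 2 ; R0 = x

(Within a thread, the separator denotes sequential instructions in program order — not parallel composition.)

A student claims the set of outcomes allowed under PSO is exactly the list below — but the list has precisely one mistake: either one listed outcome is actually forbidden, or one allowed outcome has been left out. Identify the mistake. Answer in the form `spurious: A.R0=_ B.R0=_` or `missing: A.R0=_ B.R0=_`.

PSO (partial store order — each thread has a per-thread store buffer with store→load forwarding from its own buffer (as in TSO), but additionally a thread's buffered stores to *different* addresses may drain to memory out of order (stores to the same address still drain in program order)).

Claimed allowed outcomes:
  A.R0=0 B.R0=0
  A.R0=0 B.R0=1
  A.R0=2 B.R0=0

outcome vector order: (A.R0,B.R0)
PSO (4): (0,0); (0,1); (2,0); (2,1)
PSO∖claimed = {(2,1)}

missing: A.R0=2 B.R0=1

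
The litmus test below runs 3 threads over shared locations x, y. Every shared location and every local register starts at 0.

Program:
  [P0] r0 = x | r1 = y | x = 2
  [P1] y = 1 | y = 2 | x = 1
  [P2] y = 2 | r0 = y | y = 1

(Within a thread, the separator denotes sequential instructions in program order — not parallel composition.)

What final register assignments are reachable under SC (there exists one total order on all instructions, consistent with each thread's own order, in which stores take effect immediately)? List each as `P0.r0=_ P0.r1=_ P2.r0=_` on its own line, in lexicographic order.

outcome vector order: (P0.r0,P0.r1,P2.r0)
|SC outcomes| = 10

P0.r0=0 P0.r1=0 P2.r0=1
P0.r0=0 P0.r1=0 P2.r0=2
P0.r0=0 P0.r1=1 P2.r0=1
P0.r0=0 P0.r1=1 P2.r0=2
P0.r0=0 P0.r1=2 P2.r0=1
P0.r0=0 P0.r1=2 P2.r0=2
P0.r0=1 P0.r1=1 P2.r0=1
P0.r0=1 P0.r1=1 P2.r0=2
P0.r0=1 P0.r1=2 P2.r0=1
P0.r0=1 P0.r1=2 P2.r0=2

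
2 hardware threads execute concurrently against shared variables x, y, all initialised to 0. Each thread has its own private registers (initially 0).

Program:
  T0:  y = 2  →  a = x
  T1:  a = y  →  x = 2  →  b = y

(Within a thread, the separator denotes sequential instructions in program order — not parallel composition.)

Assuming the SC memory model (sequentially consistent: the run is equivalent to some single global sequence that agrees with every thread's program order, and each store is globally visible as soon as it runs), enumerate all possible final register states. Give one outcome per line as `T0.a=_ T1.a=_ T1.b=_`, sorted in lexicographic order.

T0.a=0 T1.a=0 T1.b=2
T0.a=0 T1.a=2 T1.b=2
T0.a=2 T1.a=0 T1.b=0
T0.a=2 T1.a=0 T1.b=2
T0.a=2 T1.a=2 T1.b=2

outcome vector order: (T0.a,T1.a,T1.b)
|SC outcomes| = 5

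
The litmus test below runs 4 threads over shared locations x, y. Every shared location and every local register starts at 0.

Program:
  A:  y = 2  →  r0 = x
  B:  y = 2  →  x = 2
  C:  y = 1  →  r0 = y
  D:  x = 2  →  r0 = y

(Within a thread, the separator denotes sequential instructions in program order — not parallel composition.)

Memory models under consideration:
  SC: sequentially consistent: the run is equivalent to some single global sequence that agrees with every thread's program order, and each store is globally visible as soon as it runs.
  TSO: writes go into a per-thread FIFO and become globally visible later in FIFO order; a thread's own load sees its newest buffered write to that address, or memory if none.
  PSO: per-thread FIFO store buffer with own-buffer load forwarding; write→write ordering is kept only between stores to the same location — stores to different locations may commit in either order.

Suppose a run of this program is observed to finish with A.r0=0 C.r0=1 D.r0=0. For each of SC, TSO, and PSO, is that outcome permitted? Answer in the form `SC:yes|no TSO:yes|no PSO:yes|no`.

outcome vector order: (A.r0,C.r0,D.r0)
under SC → 0/1/1; 0/1/2; 0/2/1; 0/2/2; 2/1/0; 2/1/1; 2/1/2; 2/2/0; 2/2/1; 2/2/2
under TSO → 0/1/0; 0/1/1; 0/1/2; 0/2/0; 0/2/1; 0/2/2; 2/1/0; 2/1/1; 2/1/2; 2/2/0; 2/2/1; 2/2/2
under PSO → 0/1/0; 0/1/1; 0/1/2; 0/2/0; 0/2/1; 0/2/2; 2/1/0; 2/1/1; 2/1/2; 2/2/0; 2/2/1; 2/2/2
target 0/1/0 ∈ {TSO,PSO}

SC:no TSO:yes PSO:yes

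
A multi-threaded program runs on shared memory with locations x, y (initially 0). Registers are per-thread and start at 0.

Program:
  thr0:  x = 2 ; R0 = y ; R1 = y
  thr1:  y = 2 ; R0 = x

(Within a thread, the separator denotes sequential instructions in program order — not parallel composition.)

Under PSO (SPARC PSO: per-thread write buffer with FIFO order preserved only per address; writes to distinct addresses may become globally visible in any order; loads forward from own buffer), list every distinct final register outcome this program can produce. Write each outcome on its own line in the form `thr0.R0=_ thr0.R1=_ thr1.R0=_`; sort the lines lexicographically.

thr0.R0=0 thr0.R1=0 thr1.R0=0
thr0.R0=0 thr0.R1=0 thr1.R0=2
thr0.R0=0 thr0.R1=2 thr1.R0=0
thr0.R0=0 thr0.R1=2 thr1.R0=2
thr0.R0=2 thr0.R1=2 thr1.R0=0
thr0.R0=2 thr0.R1=2 thr1.R0=2

outcome vector order: (thr0.R0,thr0.R1,thr1.R0)
|PSO outcomes| = 6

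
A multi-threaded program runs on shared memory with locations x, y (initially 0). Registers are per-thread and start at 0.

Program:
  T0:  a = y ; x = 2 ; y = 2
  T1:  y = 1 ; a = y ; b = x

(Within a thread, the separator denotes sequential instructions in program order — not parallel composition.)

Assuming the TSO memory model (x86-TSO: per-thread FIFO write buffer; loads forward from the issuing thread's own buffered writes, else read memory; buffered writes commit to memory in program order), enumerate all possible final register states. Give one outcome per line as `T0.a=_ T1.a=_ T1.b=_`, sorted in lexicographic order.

outcome vector order: (T0.a,T1.a,T1.b)
|TSO outcomes| = 6

T0.a=0 T1.a=1 T1.b=0
T0.a=0 T1.a=1 T1.b=2
T0.a=0 T1.a=2 T1.b=2
T0.a=1 T1.a=1 T1.b=0
T0.a=1 T1.a=1 T1.b=2
T0.a=1 T1.a=2 T1.b=2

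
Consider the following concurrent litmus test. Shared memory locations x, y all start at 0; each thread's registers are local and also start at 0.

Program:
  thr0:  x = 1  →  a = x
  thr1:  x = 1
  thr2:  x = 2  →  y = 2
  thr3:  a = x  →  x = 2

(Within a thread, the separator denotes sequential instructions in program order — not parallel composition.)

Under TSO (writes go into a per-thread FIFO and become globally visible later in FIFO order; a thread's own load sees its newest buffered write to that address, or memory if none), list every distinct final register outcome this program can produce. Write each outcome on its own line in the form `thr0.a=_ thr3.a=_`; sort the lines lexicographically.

thr0.a=1 thr3.a=0
thr0.a=1 thr3.a=1
thr0.a=1 thr3.a=2
thr0.a=2 thr3.a=0
thr0.a=2 thr3.a=1
thr0.a=2 thr3.a=2

outcome vector order: (thr0.a,thr3.a)
|TSO outcomes| = 6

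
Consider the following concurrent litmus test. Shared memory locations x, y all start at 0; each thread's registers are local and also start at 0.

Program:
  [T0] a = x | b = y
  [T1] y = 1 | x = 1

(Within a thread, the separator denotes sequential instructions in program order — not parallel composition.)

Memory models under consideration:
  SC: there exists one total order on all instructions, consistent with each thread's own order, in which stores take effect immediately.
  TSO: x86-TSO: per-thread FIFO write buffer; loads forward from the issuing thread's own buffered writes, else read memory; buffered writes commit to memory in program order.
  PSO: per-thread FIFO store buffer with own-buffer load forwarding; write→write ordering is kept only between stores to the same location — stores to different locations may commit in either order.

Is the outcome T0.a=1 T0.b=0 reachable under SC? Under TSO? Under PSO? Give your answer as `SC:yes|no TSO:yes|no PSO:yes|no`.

SC:no TSO:no PSO:yes

outcome vector order: (T0.a,T0.b)
under SC → <0 0> <0 1> <1 1>
under TSO → <0 0> <0 1> <1 1>
under PSO → <0 0> <0 1> <1 0> <1 1>
target <1 0> ∈ {PSO}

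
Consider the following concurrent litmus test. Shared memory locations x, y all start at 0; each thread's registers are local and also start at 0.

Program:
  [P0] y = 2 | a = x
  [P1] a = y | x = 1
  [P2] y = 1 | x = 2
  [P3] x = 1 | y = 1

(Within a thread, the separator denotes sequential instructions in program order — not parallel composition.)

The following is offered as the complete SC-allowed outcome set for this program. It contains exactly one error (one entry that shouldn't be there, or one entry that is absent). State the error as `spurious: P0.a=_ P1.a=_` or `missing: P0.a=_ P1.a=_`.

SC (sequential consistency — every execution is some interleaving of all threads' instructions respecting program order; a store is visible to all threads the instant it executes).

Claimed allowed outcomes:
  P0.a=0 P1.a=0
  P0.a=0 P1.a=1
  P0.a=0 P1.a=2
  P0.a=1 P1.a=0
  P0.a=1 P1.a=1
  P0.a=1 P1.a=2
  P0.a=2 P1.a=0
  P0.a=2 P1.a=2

missing: P0.a=2 P1.a=1

outcome vector order: (P0.a,P1.a)
SC (9): <0 0>, <0 1>, <0 2>, <1 0>, <1 1>, <1 2>, <2 0>, <2 1>, <2 2>
SC∖claimed = {<2 1>}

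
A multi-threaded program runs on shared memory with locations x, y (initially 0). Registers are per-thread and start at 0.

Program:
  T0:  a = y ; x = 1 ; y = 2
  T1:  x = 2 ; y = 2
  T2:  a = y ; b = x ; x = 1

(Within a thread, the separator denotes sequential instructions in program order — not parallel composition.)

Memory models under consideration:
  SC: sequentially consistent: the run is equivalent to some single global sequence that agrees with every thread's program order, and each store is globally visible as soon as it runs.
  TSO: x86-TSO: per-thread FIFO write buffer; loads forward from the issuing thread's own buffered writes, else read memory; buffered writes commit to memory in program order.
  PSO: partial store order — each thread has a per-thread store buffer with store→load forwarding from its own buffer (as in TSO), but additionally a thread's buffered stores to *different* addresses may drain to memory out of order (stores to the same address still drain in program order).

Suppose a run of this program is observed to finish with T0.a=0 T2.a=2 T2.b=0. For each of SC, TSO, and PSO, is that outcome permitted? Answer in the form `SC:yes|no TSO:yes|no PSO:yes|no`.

SC:no TSO:no PSO:yes

outcome vector order: (T0.a,T2.a,T2.b)
SC: 10 outcomes — {0/0/0, 0/0/1, 0/0/2, 0/2/1, 0/2/2, 2/0/0, 2/0/1, 2/0/2, 2/2/1, 2/2/2}
TSO: 10 outcomes — {0/0/0, 0/0/1, 0/0/2, 0/2/1, 0/2/2, 2/0/0, 2/0/1, 2/0/2, 2/2/1, 2/2/2}
PSO: 12 outcomes — {0/0/0, 0/0/1, 0/0/2, 0/2/0, 0/2/1, 0/2/2, 2/0/0, 2/0/1, 2/0/2, 2/2/0, 2/2/1, 2/2/2}
target 0/2/0 ∈ {PSO}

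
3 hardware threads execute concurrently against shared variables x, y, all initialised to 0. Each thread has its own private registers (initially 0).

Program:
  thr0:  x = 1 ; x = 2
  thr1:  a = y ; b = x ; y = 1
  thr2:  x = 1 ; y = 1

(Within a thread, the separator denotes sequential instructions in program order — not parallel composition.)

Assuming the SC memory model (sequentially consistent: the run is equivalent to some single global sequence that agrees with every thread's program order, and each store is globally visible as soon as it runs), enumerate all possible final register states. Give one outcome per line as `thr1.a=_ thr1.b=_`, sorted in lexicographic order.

thr1.a=0 thr1.b=0
thr1.a=0 thr1.b=1
thr1.a=0 thr1.b=2
thr1.a=1 thr1.b=1
thr1.a=1 thr1.b=2

outcome vector order: (thr1.a,thr1.b)
|SC outcomes| = 5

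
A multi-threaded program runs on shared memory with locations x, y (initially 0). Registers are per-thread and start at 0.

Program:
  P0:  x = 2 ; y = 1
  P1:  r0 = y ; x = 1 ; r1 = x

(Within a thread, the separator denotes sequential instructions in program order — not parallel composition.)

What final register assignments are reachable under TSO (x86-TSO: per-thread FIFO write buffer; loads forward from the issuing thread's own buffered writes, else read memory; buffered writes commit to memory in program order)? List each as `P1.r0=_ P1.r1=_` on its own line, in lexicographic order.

P1.r0=0 P1.r1=1
P1.r0=0 P1.r1=2
P1.r0=1 P1.r1=1

outcome vector order: (P1.r0,P1.r1)
|TSO outcomes| = 3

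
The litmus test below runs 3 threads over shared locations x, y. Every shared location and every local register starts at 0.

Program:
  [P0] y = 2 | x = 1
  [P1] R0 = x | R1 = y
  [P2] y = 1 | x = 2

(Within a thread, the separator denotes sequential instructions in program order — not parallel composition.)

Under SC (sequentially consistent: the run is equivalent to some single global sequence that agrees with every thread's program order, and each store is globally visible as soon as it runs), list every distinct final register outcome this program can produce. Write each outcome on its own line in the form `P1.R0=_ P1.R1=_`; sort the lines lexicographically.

P1.R0=0 P1.R1=0
P1.R0=0 P1.R1=1
P1.R0=0 P1.R1=2
P1.R0=1 P1.R1=1
P1.R0=1 P1.R1=2
P1.R0=2 P1.R1=1
P1.R0=2 P1.R1=2

outcome vector order: (P1.R0,P1.R1)
|SC outcomes| = 7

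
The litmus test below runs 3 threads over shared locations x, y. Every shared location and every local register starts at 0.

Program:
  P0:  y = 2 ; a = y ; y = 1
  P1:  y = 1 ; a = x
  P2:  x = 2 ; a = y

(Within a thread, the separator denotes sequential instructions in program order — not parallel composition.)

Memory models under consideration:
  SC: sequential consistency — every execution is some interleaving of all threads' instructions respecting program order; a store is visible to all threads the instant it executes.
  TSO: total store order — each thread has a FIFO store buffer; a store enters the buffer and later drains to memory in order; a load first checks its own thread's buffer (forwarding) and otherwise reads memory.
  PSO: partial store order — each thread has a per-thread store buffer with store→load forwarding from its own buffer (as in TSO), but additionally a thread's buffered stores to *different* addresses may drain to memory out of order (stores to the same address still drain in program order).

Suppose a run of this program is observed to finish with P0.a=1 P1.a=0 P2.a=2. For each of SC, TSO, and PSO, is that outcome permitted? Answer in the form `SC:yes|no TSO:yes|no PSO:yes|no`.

outcome vector order: (P0.a,P1.a,P2.a)
SC: 9 outcomes — {(1,0,1), (1,2,0), (1,2,1), (1,2,2), (2,0,1), (2,0,2), (2,2,0), (2,2,1), (2,2,2)}
TSO: 12 outcomes — {(1,0,0), (1,0,1), (1,0,2), (1,2,0), (1,2,1), (1,2,2), (2,0,0), (2,0,1), (2,0,2), (2,2,0), (2,2,1), (2,2,2)}
PSO: 12 outcomes — {(1,0,0), (1,0,1), (1,0,2), (1,2,0), (1,2,1), (1,2,2), (2,0,0), (2,0,1), (2,0,2), (2,2,0), (2,2,1), (2,2,2)}
target (1,0,2) ∈ {TSO,PSO}

SC:no TSO:yes PSO:yes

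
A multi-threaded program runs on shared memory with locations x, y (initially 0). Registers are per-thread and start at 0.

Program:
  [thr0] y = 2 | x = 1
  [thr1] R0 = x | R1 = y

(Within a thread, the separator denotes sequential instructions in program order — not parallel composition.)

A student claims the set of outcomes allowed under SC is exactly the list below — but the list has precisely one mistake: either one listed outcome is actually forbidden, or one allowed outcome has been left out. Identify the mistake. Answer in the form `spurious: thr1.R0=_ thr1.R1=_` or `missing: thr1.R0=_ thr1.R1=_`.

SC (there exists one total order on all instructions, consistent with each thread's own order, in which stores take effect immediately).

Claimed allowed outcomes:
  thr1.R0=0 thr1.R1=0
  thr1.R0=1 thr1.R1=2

outcome vector order: (thr1.R0,thr1.R1)
[SC] allowed = {00, 02, 12}
SC∖claimed = {02}

missing: thr1.R0=0 thr1.R1=2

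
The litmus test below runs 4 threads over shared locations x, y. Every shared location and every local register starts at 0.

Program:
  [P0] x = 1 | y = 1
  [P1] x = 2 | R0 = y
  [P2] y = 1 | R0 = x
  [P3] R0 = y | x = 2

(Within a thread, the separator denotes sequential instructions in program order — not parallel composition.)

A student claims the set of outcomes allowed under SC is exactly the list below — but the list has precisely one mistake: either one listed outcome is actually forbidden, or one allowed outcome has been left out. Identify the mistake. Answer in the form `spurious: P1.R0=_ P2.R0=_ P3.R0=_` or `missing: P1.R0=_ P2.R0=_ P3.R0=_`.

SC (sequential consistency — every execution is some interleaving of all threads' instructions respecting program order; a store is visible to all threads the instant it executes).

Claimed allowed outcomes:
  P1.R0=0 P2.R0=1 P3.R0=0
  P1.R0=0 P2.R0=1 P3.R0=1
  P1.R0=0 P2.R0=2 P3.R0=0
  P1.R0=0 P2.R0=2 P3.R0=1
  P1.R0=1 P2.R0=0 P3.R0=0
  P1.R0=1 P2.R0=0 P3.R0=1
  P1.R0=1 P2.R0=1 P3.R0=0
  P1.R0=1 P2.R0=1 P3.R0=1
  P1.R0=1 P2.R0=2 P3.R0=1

outcome vector order: (P1.R0,P2.R0,P3.R0)
SC: 10 outcomes — {0/1/0, 0/1/1, 0/2/0, 0/2/1, 1/0/0, 1/0/1, 1/1/0, 1/1/1, 1/2/0, 1/2/1}
SC∖claimed = {1/2/0}

missing: P1.R0=1 P2.R0=2 P3.R0=0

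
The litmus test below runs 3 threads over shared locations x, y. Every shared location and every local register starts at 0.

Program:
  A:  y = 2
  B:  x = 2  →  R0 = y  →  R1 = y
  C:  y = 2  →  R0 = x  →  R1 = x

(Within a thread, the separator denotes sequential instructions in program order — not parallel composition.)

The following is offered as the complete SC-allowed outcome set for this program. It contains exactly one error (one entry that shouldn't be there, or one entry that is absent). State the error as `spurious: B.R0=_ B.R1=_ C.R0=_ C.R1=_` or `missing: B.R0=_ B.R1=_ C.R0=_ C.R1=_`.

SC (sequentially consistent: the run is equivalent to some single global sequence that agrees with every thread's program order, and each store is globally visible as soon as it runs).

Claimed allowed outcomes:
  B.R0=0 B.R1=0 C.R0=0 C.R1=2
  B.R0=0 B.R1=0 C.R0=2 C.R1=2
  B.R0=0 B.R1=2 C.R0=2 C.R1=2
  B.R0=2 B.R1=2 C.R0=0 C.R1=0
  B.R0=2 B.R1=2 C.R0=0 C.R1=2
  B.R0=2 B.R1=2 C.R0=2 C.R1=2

spurious: B.R0=0 B.R1=0 C.R0=0 C.R1=2

outcome vector order: (B.R0,B.R1,C.R0,C.R1)
SC: 5 outcomes — {(0,0,2,2) (0,2,2,2) (2,2,0,0) (2,2,0,2) (2,2,2,2)}
claimed∖SC = {(0,0,0,2)}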